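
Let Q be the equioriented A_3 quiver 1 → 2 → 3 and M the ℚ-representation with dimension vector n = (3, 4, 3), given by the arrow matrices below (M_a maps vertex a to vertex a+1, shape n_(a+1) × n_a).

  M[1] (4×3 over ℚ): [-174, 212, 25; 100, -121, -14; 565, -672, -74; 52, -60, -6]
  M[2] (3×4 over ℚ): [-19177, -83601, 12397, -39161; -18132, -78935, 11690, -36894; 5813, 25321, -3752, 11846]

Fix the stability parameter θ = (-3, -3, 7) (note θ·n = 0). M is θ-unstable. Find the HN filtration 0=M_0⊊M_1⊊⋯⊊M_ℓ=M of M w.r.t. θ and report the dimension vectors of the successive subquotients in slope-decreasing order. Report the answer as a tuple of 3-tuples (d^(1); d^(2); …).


Via rank(M_{q-1}∘⋯∘M_p): M ≅ I[1,3]^3, I[2,2].
μ_θ-semistable layers: μ^(1)=7; μ^(2)=-3

((0, 0, 3); (3, 4, 0))


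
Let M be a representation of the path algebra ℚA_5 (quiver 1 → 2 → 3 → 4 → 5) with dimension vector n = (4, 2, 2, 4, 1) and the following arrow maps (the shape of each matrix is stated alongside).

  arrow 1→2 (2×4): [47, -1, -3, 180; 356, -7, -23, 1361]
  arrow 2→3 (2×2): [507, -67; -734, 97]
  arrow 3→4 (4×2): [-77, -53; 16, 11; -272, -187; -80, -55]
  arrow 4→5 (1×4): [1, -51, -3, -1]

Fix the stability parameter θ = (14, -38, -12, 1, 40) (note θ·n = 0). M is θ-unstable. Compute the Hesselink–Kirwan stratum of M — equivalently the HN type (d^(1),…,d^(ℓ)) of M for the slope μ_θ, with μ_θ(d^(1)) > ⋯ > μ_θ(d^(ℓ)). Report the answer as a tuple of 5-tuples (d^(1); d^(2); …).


Interval decomposition of M: I[1,1]^2, I[1,4], I[1,5], I[4,4]^2.
HN type (ℓ=4): μ^(1)=40; μ^(2)=14; μ^(3)=1; μ^(4)=-12

((0, 0, 0, 0, 1); (2, 0, 0, 0, 0); (0, 0, 0, 4, 0); (2, 2, 2, 0, 0))


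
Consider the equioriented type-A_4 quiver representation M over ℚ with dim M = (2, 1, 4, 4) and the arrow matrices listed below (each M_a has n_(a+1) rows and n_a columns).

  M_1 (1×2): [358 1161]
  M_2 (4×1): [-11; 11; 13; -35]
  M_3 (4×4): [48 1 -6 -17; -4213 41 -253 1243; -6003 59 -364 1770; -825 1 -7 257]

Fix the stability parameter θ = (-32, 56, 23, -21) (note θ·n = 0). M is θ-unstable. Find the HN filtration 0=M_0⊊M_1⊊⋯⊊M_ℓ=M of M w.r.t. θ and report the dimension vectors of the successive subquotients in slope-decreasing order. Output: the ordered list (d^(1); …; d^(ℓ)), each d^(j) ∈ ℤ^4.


Via rank(M_{q-1}∘⋯∘M_p): M ≅ I[1,1], I[1,3], I[3,4]^3, I[4,4].
μ_θ-semistable layers: μ^(1)=79/2; μ^(2)=1; μ^(3)=-21; μ^(4)=-32

((0, 1, 1, 0); (0, 0, 3, 3); (0, 0, 0, 1); (2, 0, 0, 0))


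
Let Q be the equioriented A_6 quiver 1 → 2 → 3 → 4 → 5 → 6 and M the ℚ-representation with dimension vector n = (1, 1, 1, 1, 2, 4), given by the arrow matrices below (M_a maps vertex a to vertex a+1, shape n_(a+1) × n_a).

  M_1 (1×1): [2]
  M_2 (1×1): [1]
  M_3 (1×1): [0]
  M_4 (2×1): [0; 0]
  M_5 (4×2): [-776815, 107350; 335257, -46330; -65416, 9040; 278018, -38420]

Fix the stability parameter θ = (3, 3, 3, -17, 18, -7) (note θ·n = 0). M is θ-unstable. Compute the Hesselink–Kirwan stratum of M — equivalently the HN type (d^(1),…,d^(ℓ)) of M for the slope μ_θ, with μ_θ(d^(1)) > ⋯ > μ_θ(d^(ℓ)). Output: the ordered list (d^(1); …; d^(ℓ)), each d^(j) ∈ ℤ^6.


Interval decomposition of M: I[1,3], I[4,4], I[5,5], I[5,6], I[6,6]^3.
HN type (ℓ=5): μ^(1)=18; μ^(2)=11/2; μ^(3)=3; μ^(4)=-7; μ^(5)=-17

((0, 0, 0, 0, 1, 0); (0, 0, 0, 0, 1, 1); (1, 1, 1, 0, 0, 0); (0, 0, 0, 0, 0, 3); (0, 0, 0, 1, 0, 0))


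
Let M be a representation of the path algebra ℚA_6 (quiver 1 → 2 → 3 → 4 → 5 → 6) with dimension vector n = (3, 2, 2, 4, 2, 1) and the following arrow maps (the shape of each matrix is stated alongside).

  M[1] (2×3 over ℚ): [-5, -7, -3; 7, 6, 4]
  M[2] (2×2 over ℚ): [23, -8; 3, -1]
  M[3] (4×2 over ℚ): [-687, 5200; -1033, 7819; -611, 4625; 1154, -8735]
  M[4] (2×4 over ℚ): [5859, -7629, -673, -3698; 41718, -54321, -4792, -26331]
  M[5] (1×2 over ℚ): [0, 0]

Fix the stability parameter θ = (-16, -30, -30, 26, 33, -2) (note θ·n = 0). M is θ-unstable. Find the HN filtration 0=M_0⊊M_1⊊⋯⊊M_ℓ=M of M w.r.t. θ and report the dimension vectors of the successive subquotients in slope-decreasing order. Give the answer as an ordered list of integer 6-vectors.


Via rank(M_{q-1}∘⋯∘M_p): M ≅ I[1,1], I[1,4], I[1,5], I[4,4], I[4,5], I[6,6].
μ_θ-semistable layers: μ^(1)=33; μ^(2)=26; μ^(3)=-2; μ^(4)=-16; μ^(5)=-76/3

((0, 0, 0, 0, 2, 0); (0, 0, 0, 4, 0, 0); (0, 0, 0, 0, 0, 1); (1, 0, 0, 0, 0, 0); (2, 2, 2, 0, 0, 0))


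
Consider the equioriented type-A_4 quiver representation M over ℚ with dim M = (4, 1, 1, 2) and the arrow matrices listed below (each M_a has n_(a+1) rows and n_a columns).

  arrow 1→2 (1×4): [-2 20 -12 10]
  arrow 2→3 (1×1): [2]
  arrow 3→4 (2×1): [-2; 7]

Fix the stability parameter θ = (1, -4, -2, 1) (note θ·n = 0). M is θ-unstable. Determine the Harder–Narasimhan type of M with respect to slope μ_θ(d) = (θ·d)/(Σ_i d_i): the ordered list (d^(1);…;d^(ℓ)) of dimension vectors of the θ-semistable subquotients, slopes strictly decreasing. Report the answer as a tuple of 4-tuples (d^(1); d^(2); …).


Interval decomposition of M: I[1,1]^3, I[1,4], I[4,4].
HN type (ℓ=2): μ^(1)=1; μ^(2)=-5/3

((3, 0, 0, 2); (1, 1, 1, 0))


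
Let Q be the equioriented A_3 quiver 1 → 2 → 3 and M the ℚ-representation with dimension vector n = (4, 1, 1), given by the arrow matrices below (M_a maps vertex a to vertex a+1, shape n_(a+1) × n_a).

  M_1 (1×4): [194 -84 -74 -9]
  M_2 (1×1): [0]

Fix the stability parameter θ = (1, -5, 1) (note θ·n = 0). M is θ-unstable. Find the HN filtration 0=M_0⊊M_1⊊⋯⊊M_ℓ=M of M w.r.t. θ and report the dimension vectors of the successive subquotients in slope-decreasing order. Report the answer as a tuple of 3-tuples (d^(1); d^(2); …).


Interval decomposition of M: I[1,1]^3, I[1,2], I[3,3].
HN type (ℓ=2): μ^(1)=1; μ^(2)=-2

((3, 0, 1); (1, 1, 0))


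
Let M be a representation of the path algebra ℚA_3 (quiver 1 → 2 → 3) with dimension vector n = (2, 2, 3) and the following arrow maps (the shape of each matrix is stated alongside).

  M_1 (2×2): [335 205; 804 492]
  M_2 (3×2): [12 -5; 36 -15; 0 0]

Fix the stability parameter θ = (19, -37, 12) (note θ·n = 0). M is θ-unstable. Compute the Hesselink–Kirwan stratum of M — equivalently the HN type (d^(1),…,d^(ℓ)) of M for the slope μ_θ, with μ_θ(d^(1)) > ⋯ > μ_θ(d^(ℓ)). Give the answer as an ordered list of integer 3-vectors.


Via rank(M_{q-1}∘⋯∘M_p): M ≅ I[1,1], I[1,2], I[2,3], I[3,3]^2.
μ_θ-semistable layers: μ^(1)=19; μ^(2)=12; μ^(3)=-9; μ^(4)=-37

((1, 0, 0); (0, 0, 3); (1, 1, 0); (0, 1, 0))


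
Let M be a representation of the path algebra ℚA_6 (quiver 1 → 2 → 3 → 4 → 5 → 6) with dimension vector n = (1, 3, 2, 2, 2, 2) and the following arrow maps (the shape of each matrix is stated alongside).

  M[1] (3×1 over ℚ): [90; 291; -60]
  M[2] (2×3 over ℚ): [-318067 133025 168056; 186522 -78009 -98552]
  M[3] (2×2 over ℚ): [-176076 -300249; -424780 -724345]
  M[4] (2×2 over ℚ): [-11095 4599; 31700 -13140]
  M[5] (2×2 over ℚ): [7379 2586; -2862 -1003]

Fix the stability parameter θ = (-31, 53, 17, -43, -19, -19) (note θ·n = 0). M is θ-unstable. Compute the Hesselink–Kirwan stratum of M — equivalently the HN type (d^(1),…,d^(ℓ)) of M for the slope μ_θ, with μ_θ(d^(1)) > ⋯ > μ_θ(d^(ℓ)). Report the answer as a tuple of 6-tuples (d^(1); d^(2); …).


Via rank(M_{q-1}∘⋯∘M_p): M ≅ I[1,4], I[2,2], I[2,3], I[4,6], I[5,6].
μ_θ-semistable layers: μ^(1)=53; μ^(2)=35; μ^(3)=9; μ^(4)=-19; μ^(5)=-31; μ^(6)=-43

((0, 1, 0, 0, 0, 0); (0, 1, 1, 0, 0, 0); (0, 1, 1, 1, 0, 0); (0, 0, 0, 0, 2, 2); (1, 0, 0, 0, 0, 0); (0, 0, 0, 1, 0, 0))


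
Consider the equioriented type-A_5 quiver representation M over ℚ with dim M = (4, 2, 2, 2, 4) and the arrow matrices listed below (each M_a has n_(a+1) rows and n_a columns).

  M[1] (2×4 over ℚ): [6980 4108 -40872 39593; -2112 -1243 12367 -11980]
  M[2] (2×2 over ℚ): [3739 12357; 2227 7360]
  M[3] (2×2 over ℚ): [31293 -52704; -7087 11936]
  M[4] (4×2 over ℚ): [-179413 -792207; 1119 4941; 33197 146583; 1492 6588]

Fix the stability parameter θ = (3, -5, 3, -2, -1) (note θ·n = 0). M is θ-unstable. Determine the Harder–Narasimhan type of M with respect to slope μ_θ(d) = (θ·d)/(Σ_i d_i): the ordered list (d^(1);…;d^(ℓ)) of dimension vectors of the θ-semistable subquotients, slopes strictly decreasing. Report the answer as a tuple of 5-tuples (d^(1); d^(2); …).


Interval decomposition of M: I[1,1]^2, I[1,3], I[1,4], I[4,5], I[5,5]^3.
HN type (ℓ=4): μ^(1)=3; μ^(2)=1/2; μ^(3)=-1; μ^(4)=-2

((2, 0, 1, 0, 0); (0, 0, 1, 1, 0); (2, 2, 0, 0, 4); (0, 0, 0, 1, 0))


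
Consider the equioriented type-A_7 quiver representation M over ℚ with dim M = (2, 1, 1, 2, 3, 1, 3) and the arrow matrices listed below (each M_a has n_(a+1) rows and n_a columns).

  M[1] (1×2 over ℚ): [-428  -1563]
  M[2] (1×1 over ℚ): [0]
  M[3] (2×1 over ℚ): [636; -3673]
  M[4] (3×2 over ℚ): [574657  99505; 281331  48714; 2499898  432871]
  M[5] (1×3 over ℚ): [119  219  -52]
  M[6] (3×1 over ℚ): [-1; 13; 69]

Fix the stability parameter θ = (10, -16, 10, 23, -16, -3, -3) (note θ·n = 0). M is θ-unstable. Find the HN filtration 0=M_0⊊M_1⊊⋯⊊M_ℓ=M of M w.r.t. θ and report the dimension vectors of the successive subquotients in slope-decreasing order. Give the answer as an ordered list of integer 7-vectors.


Interval decomposition of M: I[1,1], I[1,2], I[3,7], I[4,5], I[5,5], I[7,7]^2.
HN type (ℓ=5): μ^(1)=10; μ^(2)=7/2; μ^(3)=11/5; μ^(4)=-3; μ^(5)=-16

((1, 0, 0, 0, 0, 0, 0); (0, 0, 0, 1, 1, 0, 0); (0, 0, 1, 1, 1, 1, 1); (1, 1, 0, 0, 0, 0, 2); (0, 0, 0, 0, 1, 0, 0))


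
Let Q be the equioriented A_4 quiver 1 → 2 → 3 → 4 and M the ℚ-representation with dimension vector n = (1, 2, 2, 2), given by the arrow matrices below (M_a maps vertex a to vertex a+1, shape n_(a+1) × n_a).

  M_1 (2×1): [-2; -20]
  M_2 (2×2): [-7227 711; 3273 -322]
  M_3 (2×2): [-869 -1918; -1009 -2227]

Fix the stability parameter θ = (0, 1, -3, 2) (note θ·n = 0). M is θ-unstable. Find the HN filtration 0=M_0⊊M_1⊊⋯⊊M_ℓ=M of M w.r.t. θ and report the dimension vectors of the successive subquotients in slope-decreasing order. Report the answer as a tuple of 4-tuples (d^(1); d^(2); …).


Interval decomposition of M: I[1,4], I[2,4].
HN type (ℓ=3): μ^(1)=2; μ^(2)=-2/3; μ^(3)=-1

((0, 0, 0, 2); (1, 1, 1, 0); (0, 1, 1, 0))


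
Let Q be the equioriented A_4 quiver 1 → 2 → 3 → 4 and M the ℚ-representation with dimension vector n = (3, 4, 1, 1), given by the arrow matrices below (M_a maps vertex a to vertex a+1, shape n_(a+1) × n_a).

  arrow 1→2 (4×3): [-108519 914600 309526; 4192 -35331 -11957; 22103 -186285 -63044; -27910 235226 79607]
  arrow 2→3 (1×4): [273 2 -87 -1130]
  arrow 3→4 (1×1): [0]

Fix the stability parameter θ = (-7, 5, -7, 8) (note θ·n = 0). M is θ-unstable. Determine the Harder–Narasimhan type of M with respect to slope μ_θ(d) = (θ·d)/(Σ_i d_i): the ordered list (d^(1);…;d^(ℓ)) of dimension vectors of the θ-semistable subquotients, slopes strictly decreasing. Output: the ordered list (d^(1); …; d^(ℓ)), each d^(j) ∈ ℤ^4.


Interval decomposition of M: I[1,2]^2, I[1,3], I[2,2], I[4,4].
HN type (ℓ=4): μ^(1)=8; μ^(2)=5; μ^(3)=-1; μ^(4)=-7

((0, 0, 0, 1); (0, 3, 0, 0); (0, 1, 1, 0); (3, 0, 0, 0))


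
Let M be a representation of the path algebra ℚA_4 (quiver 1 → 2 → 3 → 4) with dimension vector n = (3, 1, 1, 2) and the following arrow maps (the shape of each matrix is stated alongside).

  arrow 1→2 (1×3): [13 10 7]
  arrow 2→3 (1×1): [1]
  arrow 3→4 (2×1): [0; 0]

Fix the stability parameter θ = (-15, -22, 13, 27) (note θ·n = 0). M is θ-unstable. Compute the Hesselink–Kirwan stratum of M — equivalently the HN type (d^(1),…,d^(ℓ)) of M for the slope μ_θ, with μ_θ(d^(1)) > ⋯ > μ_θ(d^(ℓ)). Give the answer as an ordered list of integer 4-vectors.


Via rank(M_{q-1}∘⋯∘M_p): M ≅ I[1,1]^2, I[1,3], I[4,4]^2.
μ_θ-semistable layers: μ^(1)=27; μ^(2)=13; μ^(3)=-15; μ^(4)=-37/2

((0, 0, 0, 2); (0, 0, 1, 0); (2, 0, 0, 0); (1, 1, 0, 0))


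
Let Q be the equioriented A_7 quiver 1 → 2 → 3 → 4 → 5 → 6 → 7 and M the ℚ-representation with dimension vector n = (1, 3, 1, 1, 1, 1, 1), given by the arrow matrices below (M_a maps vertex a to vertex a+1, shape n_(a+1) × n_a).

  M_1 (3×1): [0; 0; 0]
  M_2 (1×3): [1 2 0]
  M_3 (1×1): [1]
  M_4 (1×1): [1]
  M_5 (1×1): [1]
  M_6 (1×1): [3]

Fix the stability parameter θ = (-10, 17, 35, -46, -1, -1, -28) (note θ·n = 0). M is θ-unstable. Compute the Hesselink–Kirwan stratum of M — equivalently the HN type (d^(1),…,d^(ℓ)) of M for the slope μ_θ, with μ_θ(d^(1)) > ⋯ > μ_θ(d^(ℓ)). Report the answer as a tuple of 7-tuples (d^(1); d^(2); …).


Via rank(M_{q-1}∘⋯∘M_p): M ≅ I[1,1], I[2,2]^2, I[2,7].
μ_θ-semistable layers: μ^(1)=17; μ^(2)=-4; μ^(3)=-10

((0, 2, 0, 0, 0, 0, 0); (0, 1, 1, 1, 1, 1, 1); (1, 0, 0, 0, 0, 0, 0))


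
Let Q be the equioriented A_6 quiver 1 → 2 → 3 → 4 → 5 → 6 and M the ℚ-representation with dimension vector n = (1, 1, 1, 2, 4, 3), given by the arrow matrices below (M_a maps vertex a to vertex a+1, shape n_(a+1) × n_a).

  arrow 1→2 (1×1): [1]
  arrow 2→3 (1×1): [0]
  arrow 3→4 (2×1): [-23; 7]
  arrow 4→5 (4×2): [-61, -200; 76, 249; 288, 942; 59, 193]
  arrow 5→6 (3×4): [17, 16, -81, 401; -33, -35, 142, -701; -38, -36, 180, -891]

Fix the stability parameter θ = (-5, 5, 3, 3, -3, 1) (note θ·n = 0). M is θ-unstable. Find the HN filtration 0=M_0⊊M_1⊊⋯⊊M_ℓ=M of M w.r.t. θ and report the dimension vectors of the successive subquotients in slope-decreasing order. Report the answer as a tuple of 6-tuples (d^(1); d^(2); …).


Interval decomposition of M: I[1,2], I[3,6], I[4,6], I[5,5], I[5,6].
HN type (ℓ=5): μ^(1)=5; μ^(2)=1; μ^(3)=0; μ^(4)=-3; μ^(5)=-5

((0, 1, 0, 0, 0, 0); (0, 0, 1, 1, 1, 3); (0, 0, 0, 1, 1, 0); (0, 0, 0, 0, 2, 0); (1, 0, 0, 0, 0, 0))


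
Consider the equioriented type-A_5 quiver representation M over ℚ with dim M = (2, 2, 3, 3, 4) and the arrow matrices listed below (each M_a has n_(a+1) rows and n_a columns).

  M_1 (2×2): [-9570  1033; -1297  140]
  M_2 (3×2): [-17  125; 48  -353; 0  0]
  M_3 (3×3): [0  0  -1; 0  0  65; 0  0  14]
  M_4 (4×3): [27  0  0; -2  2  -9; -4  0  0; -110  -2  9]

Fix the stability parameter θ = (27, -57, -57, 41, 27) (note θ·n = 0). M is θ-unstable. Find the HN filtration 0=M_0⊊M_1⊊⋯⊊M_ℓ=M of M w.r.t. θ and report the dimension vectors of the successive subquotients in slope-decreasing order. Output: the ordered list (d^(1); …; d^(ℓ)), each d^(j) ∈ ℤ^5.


Barcode: M ≅ I[1,3]^2, I[3,5], I[4,4], I[4,5], I[5,5]^2. HN layers by μ_θ (5 steps, strictly decreasing):
  μ^(1)=41; μ^(2)=34; μ^(3)=27; μ^(4)=-29; μ^(5)=-57

((0, 0, 0, 1, 0); (0, 0, 0, 2, 2); (0, 0, 0, 0, 2); (2, 2, 2, 0, 0); (0, 0, 1, 0, 0))


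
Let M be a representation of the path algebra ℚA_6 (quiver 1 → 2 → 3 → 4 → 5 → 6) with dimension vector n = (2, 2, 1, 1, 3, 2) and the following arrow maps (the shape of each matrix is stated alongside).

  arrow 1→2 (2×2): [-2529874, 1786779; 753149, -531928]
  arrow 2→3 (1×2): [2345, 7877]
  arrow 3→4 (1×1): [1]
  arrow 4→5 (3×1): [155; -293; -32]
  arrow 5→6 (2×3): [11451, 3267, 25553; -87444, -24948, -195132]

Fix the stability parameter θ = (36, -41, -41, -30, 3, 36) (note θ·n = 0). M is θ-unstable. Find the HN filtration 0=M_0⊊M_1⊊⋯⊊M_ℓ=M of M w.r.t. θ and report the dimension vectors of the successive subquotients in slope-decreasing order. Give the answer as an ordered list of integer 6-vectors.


Barcode: M ≅ I[1,2], I[1,6], I[5,5]^2, I[6,6]. HN layers by μ_θ (4 steps, strictly decreasing):
  μ^(1)=36; μ^(2)=3; μ^(3)=-5/2; μ^(4)=-19

((0, 0, 0, 0, 0, 2); (0, 0, 0, 0, 3, 0); (1, 1, 0, 0, 0, 0); (1, 1, 1, 1, 0, 0))


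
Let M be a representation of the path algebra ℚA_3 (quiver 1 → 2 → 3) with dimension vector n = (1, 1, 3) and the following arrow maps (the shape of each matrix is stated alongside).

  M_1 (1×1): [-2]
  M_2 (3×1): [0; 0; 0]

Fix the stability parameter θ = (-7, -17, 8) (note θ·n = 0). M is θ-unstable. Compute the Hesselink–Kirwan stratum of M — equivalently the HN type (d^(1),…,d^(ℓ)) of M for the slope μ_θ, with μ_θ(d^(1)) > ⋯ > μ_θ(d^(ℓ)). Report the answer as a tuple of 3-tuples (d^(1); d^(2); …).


Barcode: M ≅ I[1,2], I[3,3]^3. HN layers by μ_θ (2 steps, strictly decreasing):
  μ^(1)=8; μ^(2)=-12

((0, 0, 3); (1, 1, 0))


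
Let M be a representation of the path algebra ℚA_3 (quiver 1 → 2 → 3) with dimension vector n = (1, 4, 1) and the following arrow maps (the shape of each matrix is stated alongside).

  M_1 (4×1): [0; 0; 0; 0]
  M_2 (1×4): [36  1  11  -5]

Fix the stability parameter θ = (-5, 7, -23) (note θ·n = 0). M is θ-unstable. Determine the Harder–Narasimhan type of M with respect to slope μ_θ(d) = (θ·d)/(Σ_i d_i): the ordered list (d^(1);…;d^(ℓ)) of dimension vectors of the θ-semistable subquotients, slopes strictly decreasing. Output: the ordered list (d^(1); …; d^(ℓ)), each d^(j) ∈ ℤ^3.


Via rank(M_{q-1}∘⋯∘M_p): M ≅ I[1,1], I[2,2]^3, I[2,3].
μ_θ-semistable layers: μ^(1)=7; μ^(2)=-5; μ^(3)=-8

((0, 3, 0); (1, 0, 0); (0, 1, 1))


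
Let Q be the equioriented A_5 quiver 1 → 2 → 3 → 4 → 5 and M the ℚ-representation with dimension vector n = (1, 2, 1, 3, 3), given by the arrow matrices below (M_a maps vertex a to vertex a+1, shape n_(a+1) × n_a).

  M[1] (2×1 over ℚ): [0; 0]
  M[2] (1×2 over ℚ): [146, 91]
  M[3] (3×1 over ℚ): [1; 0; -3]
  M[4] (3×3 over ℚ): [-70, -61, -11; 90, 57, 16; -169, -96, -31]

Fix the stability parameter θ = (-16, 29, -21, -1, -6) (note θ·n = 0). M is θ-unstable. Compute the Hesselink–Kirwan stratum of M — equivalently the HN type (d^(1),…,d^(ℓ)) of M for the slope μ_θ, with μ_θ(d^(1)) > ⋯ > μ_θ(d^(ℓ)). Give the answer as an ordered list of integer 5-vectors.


Via rank(M_{q-1}∘⋯∘M_p): M ≅ I[1,1], I[2,2], I[2,5], I[4,5]^2.
μ_θ-semistable layers: μ^(1)=29; μ^(2)=1/4; μ^(3)=-7/2; μ^(4)=-16

((0, 1, 0, 0, 0); (0, 1, 1, 1, 1); (0, 0, 0, 2, 2); (1, 0, 0, 0, 0))


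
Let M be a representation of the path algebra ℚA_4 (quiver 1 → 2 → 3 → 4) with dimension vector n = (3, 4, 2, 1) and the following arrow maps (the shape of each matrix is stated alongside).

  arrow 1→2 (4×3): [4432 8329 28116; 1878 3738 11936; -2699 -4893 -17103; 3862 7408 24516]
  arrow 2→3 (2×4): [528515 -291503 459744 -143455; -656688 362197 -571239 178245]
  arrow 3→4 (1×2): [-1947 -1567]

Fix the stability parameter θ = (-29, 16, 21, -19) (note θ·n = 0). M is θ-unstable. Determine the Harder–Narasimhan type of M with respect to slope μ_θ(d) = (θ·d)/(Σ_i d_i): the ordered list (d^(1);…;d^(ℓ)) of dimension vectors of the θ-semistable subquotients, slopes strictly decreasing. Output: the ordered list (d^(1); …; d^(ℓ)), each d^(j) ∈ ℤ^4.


Barcode: M ≅ I[1,2], I[1,3], I[1,4], I[2,2]. HN layers by μ_θ (4 steps, strictly decreasing):
  μ^(1)=21; μ^(2)=16; μ^(3)=6; μ^(4)=-29

((0, 0, 1, 0); (0, 3, 0, 0); (0, 1, 1, 1); (3, 0, 0, 0))


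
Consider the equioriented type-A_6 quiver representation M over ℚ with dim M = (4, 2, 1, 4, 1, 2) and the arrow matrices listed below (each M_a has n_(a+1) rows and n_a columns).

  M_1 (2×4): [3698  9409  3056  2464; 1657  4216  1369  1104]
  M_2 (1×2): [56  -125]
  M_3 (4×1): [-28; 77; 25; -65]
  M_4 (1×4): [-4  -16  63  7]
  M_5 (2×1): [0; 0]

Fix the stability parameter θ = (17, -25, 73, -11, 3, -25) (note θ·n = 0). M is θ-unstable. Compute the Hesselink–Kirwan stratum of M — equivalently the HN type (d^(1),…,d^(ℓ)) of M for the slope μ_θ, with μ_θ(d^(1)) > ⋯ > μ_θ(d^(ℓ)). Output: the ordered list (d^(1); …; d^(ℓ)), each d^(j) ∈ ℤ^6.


Via rank(M_{q-1}∘⋯∘M_p): M ≅ I[1,1]^2, I[1,2], I[1,4], I[4,4]^2, I[4,5], I[6,6]^2.
μ_θ-semistable layers: μ^(1)=31; μ^(2)=17; μ^(3)=3; μ^(4)=-4; μ^(5)=-11; μ^(6)=-25

((0, 0, 1, 1, 0, 0); (2, 0, 0, 0, 0, 0); (0, 0, 0, 0, 1, 0); (2, 2, 0, 0, 0, 0); (0, 0, 0, 3, 0, 0); (0, 0, 0, 0, 0, 2))


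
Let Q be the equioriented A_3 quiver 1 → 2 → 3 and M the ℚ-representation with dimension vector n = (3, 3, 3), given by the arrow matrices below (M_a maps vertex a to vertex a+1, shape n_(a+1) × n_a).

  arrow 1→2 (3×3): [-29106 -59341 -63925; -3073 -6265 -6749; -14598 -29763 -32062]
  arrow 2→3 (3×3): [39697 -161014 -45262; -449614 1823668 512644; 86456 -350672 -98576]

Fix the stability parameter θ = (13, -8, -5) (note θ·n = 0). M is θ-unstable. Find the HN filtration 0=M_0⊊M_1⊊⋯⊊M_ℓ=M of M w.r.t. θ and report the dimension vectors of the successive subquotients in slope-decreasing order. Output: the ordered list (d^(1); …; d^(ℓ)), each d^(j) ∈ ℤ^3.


Via rank(M_{q-1}∘⋯∘M_p): M ≅ I[1,2]^2, I[1,3], I[3,3]^2.
μ_θ-semistable layers: μ^(1)=5/2; μ^(2)=0; μ^(3)=-5

((2, 2, 0); (1, 1, 1); (0, 0, 2))


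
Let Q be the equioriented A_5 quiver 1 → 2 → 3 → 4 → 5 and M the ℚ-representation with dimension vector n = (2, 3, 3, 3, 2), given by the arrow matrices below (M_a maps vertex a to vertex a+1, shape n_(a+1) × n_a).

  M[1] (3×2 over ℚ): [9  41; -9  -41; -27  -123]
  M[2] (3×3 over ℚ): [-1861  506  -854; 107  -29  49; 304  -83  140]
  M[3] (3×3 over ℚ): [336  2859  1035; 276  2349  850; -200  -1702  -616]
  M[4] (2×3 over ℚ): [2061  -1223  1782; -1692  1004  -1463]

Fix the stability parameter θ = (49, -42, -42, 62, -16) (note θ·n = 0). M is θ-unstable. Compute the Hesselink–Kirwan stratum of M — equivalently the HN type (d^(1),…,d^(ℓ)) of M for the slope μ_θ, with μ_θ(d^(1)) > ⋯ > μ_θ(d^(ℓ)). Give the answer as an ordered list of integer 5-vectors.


Barcode: M ≅ I[1,1], I[1,5], I[2,3], I[2,5], I[4,4]. HN layers by μ_θ (5 steps, strictly decreasing):
  μ^(1)=62; μ^(2)=49; μ^(3)=23; μ^(4)=-35/3; μ^(5)=-42

((0, 0, 0, 1, 0); (1, 0, 0, 0, 0); (0, 0, 0, 2, 2); (1, 1, 1, 0, 0); (0, 2, 2, 0, 0))


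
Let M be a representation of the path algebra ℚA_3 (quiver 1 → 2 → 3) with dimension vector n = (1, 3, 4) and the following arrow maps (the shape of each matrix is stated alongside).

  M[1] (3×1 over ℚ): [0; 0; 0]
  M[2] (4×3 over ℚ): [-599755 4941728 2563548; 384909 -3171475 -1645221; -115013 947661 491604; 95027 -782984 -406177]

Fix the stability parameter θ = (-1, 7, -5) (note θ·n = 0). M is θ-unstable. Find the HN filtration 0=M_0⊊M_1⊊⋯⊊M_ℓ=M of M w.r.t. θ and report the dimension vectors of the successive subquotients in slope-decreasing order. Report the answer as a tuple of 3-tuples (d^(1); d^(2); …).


Interval decomposition of M: I[1,1], I[2,3]^3, I[3,3].
HN type (ℓ=3): μ^(1)=1; μ^(2)=-1; μ^(3)=-5

((0, 3, 3); (1, 0, 0); (0, 0, 1))


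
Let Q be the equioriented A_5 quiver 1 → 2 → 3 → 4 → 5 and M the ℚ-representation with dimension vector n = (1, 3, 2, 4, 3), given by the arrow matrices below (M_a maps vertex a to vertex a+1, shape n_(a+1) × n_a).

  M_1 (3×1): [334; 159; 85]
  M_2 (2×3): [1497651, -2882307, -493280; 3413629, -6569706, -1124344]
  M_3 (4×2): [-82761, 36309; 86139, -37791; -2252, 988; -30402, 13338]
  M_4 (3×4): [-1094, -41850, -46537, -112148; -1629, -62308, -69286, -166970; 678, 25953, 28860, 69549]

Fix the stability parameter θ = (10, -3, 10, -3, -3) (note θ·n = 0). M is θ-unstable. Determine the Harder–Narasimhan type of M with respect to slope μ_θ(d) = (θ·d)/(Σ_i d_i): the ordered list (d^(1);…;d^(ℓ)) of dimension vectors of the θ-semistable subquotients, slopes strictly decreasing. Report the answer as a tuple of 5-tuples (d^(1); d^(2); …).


Barcode: M ≅ I[1,5], I[2,2], I[2,3], I[4,4], I[4,5]^2. HN layers by μ_θ (3 steps, strictly decreasing):
  μ^(1)=10; μ^(2)=11/5; μ^(3)=-3

((0, 0, 1, 0, 0); (1, 1, 1, 1, 1); (0, 2, 0, 3, 2))


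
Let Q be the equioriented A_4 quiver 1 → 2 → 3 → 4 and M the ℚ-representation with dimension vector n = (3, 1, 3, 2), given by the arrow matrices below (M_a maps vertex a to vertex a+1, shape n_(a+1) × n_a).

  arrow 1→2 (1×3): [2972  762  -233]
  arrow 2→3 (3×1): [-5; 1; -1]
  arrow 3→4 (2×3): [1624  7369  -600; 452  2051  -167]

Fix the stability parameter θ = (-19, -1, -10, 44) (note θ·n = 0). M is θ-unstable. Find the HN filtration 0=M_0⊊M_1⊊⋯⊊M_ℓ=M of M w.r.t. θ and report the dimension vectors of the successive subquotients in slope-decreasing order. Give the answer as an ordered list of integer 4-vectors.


Via rank(M_{q-1}∘⋯∘M_p): M ≅ I[1,1]^2, I[1,4], I[3,3], I[3,4].
μ_θ-semistable layers: μ^(1)=44; μ^(2)=-11/2; μ^(3)=-10; μ^(4)=-19

((0, 0, 0, 2); (0, 1, 1, 0); (0, 0, 2, 0); (3, 0, 0, 0))


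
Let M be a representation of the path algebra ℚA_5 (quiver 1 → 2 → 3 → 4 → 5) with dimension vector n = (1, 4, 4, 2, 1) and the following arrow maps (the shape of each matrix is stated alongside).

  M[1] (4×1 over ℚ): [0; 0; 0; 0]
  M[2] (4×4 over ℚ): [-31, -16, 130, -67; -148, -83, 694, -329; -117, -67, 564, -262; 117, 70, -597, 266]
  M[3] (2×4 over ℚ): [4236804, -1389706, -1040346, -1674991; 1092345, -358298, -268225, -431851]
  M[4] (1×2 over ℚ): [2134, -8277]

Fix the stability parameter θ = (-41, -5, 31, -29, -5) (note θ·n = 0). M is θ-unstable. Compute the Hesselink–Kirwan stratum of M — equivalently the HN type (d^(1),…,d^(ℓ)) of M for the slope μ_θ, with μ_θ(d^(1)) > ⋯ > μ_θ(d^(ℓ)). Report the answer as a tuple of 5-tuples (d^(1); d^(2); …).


Interval decomposition of M: I[1,1], I[2,2], I[2,3], I[2,4], I[2,5], I[3,3].
HN type (ℓ=5): μ^(1)=31; μ^(2)=1; μ^(3)=-1; μ^(4)=-5; μ^(5)=-41

((0, 0, 2, 0, 0); (0, 0, 1, 1, 0); (0, 0, 1, 1, 1); (0, 4, 0, 0, 0); (1, 0, 0, 0, 0))


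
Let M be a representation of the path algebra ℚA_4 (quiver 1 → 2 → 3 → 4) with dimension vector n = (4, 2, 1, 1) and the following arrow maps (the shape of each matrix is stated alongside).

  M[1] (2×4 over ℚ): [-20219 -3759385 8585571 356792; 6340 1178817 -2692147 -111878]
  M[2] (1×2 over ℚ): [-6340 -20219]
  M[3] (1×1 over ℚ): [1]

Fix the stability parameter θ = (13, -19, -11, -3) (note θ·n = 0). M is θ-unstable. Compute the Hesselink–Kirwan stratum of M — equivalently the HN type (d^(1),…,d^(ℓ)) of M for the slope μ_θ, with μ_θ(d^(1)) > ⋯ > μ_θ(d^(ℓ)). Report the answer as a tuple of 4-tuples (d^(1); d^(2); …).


Barcode: M ≅ I[1,1]^2, I[1,2], I[1,4]. HN layers by μ_θ (3 steps, strictly decreasing):
  μ^(1)=13; μ^(2)=-3; μ^(3)=-17/3

((2, 0, 0, 0); (1, 1, 0, 1); (1, 1, 1, 0))


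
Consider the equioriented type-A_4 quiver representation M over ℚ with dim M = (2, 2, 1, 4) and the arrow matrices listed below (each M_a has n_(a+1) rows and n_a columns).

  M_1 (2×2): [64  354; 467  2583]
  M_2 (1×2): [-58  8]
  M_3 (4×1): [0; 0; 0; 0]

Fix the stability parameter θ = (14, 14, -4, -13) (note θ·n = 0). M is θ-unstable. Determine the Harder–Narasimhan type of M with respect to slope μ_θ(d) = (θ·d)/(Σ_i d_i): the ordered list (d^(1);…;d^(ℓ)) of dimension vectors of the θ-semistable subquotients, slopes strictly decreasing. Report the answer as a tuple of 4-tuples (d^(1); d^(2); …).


Via rank(M_{q-1}∘⋯∘M_p): M ≅ I[1,2], I[1,3], I[4,4]^4.
μ_θ-semistable layers: μ^(1)=14; μ^(2)=8; μ^(3)=-13

((1, 1, 0, 0); (1, 1, 1, 0); (0, 0, 0, 4))


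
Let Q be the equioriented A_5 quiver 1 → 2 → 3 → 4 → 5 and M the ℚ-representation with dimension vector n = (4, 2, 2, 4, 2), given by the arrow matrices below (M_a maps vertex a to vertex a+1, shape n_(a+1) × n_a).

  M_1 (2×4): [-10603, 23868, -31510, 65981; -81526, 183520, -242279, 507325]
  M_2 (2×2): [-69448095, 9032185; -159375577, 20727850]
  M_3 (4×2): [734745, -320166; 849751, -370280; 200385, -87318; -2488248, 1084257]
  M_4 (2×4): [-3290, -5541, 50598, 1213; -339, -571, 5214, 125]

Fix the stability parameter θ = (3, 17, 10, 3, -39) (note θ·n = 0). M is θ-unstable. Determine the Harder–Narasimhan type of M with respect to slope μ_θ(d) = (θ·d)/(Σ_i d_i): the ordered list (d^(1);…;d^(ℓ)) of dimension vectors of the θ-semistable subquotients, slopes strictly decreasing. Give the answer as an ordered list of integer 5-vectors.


Via rank(M_{q-1}∘⋯∘M_p): M ≅ I[1,1]^2, I[1,5]^2, I[4,4]^2.
μ_θ-semistable layers: μ^(1)=3; μ^(2)=-6/5

((2, 0, 0, 2, 0); (2, 2, 2, 2, 2))


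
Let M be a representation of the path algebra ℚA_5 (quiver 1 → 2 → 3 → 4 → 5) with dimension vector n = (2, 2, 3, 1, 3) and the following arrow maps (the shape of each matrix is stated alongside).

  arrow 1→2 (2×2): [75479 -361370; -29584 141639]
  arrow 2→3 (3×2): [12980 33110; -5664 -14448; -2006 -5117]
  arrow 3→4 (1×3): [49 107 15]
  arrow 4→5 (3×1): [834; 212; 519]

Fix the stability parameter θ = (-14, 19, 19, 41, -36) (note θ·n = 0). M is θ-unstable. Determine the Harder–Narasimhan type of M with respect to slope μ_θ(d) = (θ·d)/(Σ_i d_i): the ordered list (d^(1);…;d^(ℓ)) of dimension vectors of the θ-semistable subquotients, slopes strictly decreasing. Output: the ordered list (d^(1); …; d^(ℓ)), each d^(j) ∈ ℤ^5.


Interval decomposition of M: I[1,2], I[1,5], I[3,3]^2, I[5,5]^2.
HN type (ℓ=4): μ^(1)=19; μ^(2)=43/4; μ^(3)=-14; μ^(4)=-36

((0, 1, 2, 0, 0); (0, 1, 1, 1, 1); (2, 0, 0, 0, 0); (0, 0, 0, 0, 2))


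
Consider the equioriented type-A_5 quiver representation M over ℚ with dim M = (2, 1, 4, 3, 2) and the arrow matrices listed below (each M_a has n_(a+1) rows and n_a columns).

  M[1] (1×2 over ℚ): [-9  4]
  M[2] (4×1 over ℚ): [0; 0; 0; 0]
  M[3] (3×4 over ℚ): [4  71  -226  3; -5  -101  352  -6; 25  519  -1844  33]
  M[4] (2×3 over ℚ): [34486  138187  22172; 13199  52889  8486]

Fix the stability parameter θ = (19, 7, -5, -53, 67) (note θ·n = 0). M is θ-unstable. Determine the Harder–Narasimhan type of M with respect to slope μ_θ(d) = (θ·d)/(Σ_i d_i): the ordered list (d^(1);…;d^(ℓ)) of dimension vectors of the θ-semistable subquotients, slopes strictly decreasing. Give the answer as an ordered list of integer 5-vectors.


Via rank(M_{q-1}∘⋯∘M_p): M ≅ I[1,1], I[1,2], I[3,3], I[3,4], I[3,5]^2.
μ_θ-semistable layers: μ^(1)=67; μ^(2)=19; μ^(3)=13; μ^(4)=-5; μ^(5)=-29

((0, 0, 0, 0, 2); (1, 0, 0, 0, 0); (1, 1, 0, 0, 0); (0, 0, 1, 0, 0); (0, 0, 3, 3, 0))


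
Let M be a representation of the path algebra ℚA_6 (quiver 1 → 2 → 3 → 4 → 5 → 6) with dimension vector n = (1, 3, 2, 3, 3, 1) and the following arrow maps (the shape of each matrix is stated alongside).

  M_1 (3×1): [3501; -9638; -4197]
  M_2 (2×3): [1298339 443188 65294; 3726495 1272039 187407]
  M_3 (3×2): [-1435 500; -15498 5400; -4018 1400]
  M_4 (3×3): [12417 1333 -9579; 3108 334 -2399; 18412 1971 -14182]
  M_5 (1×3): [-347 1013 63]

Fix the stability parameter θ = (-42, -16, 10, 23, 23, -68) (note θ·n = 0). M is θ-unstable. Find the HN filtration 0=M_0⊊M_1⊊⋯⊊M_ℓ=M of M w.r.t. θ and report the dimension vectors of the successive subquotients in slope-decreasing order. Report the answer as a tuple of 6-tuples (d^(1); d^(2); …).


Via rank(M_{q-1}∘⋯∘M_p): M ≅ I[1,6], I[2,2], I[2,3], I[4,5]^2.
μ_θ-semistable layers: μ^(1)=23; μ^(2)=10; μ^(3)=-3; μ^(4)=-16; μ^(5)=-42

((0, 0, 0, 2, 2, 0); (0, 0, 1, 0, 0, 0); (0, 0, 1, 1, 1, 1); (0, 3, 0, 0, 0, 0); (1, 0, 0, 0, 0, 0))


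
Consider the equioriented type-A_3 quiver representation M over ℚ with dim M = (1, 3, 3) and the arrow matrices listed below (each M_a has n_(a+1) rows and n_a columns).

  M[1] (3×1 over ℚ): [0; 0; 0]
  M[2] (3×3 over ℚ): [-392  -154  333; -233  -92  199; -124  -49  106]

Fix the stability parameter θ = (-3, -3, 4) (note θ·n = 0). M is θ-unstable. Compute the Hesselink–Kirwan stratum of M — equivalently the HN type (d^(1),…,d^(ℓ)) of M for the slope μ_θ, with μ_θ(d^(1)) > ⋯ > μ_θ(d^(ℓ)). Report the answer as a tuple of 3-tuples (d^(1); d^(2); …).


Barcode: M ≅ I[1,1], I[2,3]^3. HN layers by μ_θ (2 steps, strictly decreasing):
  μ^(1)=4; μ^(2)=-3

((0, 0, 3); (1, 3, 0))


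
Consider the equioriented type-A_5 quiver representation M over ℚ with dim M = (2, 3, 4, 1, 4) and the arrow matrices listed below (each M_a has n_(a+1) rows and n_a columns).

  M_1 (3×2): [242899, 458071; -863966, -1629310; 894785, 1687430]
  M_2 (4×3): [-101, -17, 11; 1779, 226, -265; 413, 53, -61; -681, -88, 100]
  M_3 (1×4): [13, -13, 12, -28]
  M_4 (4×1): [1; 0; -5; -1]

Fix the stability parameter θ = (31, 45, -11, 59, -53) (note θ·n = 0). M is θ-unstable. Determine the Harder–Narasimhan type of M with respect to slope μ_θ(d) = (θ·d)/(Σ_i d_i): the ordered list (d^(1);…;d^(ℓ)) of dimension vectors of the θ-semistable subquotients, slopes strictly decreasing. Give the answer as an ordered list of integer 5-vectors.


Barcode: M ≅ I[1,3], I[1,5], I[2,3], I[3,3], I[5,5]^3. HN layers by μ_θ (5 steps, strictly decreasing):
  μ^(1)=65/3; μ^(2)=17; μ^(3)=71/5; μ^(4)=-11; μ^(5)=-53

((1, 1, 1, 0, 0); (0, 1, 1, 0, 0); (1, 1, 1, 1, 1); (0, 0, 1, 0, 0); (0, 0, 0, 0, 3))


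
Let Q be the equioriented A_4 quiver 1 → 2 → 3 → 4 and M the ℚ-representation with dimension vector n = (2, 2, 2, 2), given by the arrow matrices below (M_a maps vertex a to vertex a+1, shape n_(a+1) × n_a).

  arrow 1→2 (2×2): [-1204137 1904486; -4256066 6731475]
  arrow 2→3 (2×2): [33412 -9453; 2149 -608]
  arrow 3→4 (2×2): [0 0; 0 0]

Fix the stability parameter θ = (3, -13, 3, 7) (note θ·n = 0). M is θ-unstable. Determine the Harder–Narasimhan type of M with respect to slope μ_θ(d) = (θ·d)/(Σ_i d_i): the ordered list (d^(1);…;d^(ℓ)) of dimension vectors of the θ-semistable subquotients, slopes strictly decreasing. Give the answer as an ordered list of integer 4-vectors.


Barcode: M ≅ I[1,3]^2, I[4,4]^2. HN layers by μ_θ (3 steps, strictly decreasing):
  μ^(1)=7; μ^(2)=3; μ^(3)=-5

((0, 0, 0, 2); (0, 0, 2, 0); (2, 2, 0, 0))


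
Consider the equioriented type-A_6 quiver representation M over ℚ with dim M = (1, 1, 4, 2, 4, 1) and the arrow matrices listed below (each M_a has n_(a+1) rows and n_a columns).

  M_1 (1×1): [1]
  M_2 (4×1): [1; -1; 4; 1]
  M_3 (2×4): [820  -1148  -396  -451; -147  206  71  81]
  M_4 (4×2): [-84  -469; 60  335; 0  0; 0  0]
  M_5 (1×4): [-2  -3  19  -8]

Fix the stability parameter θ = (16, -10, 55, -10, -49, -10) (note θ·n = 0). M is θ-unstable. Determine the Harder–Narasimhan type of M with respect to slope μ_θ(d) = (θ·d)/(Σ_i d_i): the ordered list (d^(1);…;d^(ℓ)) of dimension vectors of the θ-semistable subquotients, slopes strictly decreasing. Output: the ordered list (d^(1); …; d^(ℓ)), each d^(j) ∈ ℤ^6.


Interval decomposition of M: I[1,4], I[3,3]^2, I[3,6], I[5,5]^3.
HN type (ℓ=5): μ^(1)=55; μ^(2)=45/2; μ^(3)=3; μ^(4)=-7/2; μ^(5)=-49

((0, 0, 2, 0, 0, 0); (0, 0, 1, 1, 0, 0); (1, 1, 0, 0, 0, 0); (0, 0, 1, 1, 1, 1); (0, 0, 0, 0, 3, 0))


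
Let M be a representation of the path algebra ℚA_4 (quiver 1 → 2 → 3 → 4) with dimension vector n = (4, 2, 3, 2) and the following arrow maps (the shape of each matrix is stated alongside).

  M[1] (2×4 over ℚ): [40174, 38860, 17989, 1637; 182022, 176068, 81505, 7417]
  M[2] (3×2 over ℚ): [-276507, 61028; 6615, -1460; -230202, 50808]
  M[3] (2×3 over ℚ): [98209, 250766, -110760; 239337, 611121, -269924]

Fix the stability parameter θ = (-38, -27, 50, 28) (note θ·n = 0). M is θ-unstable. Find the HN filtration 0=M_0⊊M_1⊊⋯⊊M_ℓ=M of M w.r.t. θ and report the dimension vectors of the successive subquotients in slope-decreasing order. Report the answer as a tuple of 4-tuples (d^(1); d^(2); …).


Via rank(M_{q-1}∘⋯∘M_p): M ≅ I[1,1]^2, I[1,2], I[1,4], I[3,3], I[3,4].
μ_θ-semistable layers: μ^(1)=50; μ^(2)=39; μ^(3)=-27; μ^(4)=-38

((0, 0, 1, 0); (0, 0, 2, 2); (0, 2, 0, 0); (4, 0, 0, 0))


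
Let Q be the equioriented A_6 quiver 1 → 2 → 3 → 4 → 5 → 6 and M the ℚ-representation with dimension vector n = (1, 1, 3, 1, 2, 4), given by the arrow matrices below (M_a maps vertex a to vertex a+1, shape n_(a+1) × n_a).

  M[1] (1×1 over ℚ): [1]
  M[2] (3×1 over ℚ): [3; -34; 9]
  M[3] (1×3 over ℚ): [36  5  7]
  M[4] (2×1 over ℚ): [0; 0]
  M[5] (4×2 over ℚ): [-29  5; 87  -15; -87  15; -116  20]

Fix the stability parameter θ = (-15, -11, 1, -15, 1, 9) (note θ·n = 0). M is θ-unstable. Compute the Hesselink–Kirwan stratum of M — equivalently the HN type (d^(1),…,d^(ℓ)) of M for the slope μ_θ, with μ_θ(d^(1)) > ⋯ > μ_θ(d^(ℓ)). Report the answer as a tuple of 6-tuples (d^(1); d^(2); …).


Interval decomposition of M: I[1,4], I[3,3]^2, I[5,5], I[5,6], I[6,6]^3.
HN type (ℓ=5): μ^(1)=9; μ^(2)=1; μ^(3)=-7; μ^(4)=-11; μ^(5)=-15

((0, 0, 0, 0, 0, 4); (0, 0, 2, 0, 2, 0); (0, 0, 1, 1, 0, 0); (0, 1, 0, 0, 0, 0); (1, 0, 0, 0, 0, 0))


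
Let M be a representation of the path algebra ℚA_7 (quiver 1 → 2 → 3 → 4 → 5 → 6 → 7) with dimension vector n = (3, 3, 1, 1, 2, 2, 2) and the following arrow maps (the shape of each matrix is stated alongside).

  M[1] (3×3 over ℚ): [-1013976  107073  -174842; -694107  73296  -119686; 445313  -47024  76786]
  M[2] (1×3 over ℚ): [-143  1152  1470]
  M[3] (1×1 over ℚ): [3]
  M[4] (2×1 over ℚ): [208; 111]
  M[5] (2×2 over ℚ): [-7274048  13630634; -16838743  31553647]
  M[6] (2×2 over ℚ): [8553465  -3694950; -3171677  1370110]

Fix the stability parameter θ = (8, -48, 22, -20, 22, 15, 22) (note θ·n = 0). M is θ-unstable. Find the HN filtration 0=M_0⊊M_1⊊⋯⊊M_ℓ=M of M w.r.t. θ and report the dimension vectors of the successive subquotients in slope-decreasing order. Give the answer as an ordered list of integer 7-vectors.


Barcode: M ≅ I[1,1], I[1,2], I[1,6], I[2,2], I[5,7], I[7,7]. HN layers by μ_θ (6 steps, strictly decreasing):
  μ^(1)=22; μ^(2)=37/2; μ^(3)=8; μ^(4)=1; μ^(5)=-20; μ^(6)=-48

((0, 0, 0, 0, 0, 0, 2); (0, 0, 0, 0, 2, 2, 0); (1, 0, 0, 0, 0, 0, 0); (0, 0, 1, 1, 0, 0, 0); (2, 2, 0, 0, 0, 0, 0); (0, 1, 0, 0, 0, 0, 0))


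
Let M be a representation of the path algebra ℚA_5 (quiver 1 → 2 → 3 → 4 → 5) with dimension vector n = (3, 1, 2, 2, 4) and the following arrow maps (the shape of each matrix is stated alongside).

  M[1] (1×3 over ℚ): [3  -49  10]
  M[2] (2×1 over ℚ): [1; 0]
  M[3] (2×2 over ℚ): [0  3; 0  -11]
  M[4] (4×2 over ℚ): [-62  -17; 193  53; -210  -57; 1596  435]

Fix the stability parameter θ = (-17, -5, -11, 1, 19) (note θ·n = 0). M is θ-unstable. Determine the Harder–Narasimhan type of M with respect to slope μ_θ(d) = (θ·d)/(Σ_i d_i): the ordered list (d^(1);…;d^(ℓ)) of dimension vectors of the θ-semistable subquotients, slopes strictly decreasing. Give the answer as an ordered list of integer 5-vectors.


Via rank(M_{q-1}∘⋯∘M_p): M ≅ I[1,1]^2, I[1,3], I[3,5], I[4,5], I[5,5]^2.
μ_θ-semistable layers: μ^(1)=19; μ^(2)=1; μ^(3)=-8; μ^(4)=-11; μ^(5)=-17

((0, 0, 0, 0, 4); (0, 0, 0, 2, 0); (0, 1, 1, 0, 0); (0, 0, 1, 0, 0); (3, 0, 0, 0, 0))


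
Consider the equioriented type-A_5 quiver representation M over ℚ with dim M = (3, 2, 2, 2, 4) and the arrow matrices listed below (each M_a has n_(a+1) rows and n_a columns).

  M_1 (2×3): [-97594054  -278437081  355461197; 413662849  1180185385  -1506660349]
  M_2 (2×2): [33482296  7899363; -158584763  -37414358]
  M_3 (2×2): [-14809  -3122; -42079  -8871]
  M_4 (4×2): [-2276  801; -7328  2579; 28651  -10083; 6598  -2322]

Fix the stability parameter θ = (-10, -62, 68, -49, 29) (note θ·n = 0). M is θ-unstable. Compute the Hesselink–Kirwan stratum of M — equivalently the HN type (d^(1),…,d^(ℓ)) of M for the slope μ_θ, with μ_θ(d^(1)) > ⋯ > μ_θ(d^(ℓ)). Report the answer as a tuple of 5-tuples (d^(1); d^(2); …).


Via rank(M_{q-1}∘⋯∘M_p): M ≅ I[1,1], I[1,5]^2, I[5,5]^2.
μ_θ-semistable layers: μ^(1)=29; μ^(2)=19/2; μ^(3)=-10; μ^(4)=-36

((0, 0, 0, 0, 4); (0, 0, 2, 2, 0); (1, 0, 0, 0, 0); (2, 2, 0, 0, 0))
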